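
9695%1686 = 1265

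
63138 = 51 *1238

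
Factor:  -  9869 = -71^1 * 139^1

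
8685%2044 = 509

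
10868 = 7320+3548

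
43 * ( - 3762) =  - 161766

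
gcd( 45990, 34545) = 105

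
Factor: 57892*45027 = 2^2*3^2* 41^1*353^1*5003^1 = 2606703084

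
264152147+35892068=300044215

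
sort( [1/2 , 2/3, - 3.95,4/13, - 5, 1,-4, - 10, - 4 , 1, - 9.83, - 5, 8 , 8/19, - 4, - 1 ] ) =[ - 10, - 9.83, - 5, - 5, - 4, - 4, - 4, -3.95, - 1,4/13, 8/19,1/2 , 2/3,1, 1,8 ] 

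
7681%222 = 133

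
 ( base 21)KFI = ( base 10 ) 9153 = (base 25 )eg3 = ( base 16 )23C1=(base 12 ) 5369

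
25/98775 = 1/3951 = 0.00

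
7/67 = 7/67 = 0.10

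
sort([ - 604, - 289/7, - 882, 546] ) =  [-882,-604 ,- 289/7, 546]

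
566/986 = 283/493  =  0.57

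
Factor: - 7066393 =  - 7066393^1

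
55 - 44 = 11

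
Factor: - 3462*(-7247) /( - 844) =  - 2^( - 1)*3^1*211^ (  -  1 )*577^1*7247^1 = - 12544557/422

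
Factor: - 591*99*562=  - 32882058 = -2^1*3^3*11^1*197^1 * 281^1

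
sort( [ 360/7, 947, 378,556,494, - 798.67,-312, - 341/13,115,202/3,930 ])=[-798.67, - 312, - 341/13,360/7, 202/3,115,378 , 494,556,930,947]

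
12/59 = 12/59 = 0.20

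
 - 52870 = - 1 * 52870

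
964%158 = 16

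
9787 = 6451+3336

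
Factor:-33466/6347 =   -  2^1*11^(-1)*29^1 = -58/11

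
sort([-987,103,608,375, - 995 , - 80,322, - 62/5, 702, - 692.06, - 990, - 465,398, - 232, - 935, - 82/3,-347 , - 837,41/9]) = [ - 995, - 990, - 987, - 935,- 837, - 692.06, - 465,-347, - 232 , - 80, - 82/3, - 62/5,41/9,103, 322, 375,398,608,702] 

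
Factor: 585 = 3^2*5^1*13^1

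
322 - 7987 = - 7665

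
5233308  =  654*8002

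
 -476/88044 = - 119/22011=- 0.01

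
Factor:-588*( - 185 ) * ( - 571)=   -  62113380=- 2^2*3^1*5^1* 7^2*37^1 * 571^1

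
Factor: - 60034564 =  - 2^2*83^1*211^1*857^1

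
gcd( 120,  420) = 60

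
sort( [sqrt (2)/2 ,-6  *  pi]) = [-6*pi, sqrt( 2)/2 ]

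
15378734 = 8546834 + 6831900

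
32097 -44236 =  - 12139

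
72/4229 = 72/4229= 0.02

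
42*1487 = 62454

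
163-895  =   - 732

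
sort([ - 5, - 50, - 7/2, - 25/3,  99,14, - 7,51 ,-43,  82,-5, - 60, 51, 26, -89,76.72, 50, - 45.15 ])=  [ - 89, - 60, - 50, - 45.15, - 43, - 25/3, - 7, - 5, - 5,-7/2,14, 26,  50, 51,51, 76.72, 82  ,  99 ] 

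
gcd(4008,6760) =8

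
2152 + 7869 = 10021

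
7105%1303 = 590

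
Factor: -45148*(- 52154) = 2^3*89^1*293^1*11287^1 = 2354648792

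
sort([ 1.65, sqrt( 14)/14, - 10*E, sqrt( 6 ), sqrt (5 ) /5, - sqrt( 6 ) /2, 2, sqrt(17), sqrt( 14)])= [ - 10*E, - sqrt( 6)/2, sqrt( 14 )/14, sqrt( 5 ) /5,1.65,2,sqrt( 6 ) , sqrt( 14 ),sqrt( 17) ]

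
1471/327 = 4 + 163/327 =4.50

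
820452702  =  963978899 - 143526197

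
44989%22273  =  443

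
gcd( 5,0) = 5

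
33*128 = 4224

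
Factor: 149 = 149^1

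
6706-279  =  6427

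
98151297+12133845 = 110285142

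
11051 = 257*43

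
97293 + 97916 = 195209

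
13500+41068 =54568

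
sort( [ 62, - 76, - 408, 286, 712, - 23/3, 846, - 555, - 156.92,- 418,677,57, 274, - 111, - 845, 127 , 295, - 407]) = [ - 845, - 555, - 418,- 408, - 407, - 156.92, - 111, - 76, - 23/3, 57, 62, 127, 274, 286,295,677,712,  846] 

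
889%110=9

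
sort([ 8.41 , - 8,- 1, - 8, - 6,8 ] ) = [ - 8, - 8,  -  6, - 1, 8,8.41]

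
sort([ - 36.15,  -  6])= [ - 36.15, - 6 ]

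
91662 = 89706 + 1956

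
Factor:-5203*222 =  -  2^1*3^1*11^2*37^1*43^1 = - 1155066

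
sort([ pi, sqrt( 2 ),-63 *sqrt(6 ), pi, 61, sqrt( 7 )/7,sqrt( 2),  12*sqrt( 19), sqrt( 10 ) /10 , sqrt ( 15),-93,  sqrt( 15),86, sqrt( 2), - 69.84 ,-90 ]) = [ - 63*sqrt(6 ), - 93, - 90, - 69.84,sqrt( 10 )/10, sqrt( 7)/7 , sqrt( 2) , sqrt(2) , sqrt( 2), pi, pi,sqrt(15),sqrt( 15), 12*sqrt( 19),  61, 86 ]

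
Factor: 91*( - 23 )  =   - 2093= - 7^1*13^1*23^1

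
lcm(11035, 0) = 0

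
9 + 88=97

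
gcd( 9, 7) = 1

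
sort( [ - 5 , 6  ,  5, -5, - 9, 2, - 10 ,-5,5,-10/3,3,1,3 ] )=[  -  10,-9,-5, - 5,-5,  -  10/3,1,2,3 , 3 , 5,5,6]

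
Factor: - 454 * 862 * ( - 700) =2^4*5^2*7^1*227^1 *431^1 = 273943600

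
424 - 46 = 378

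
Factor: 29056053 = 3^1*13^1*745027^1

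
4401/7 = 628 + 5/7= 628.71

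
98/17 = 5+13/17=5.76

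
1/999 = 1/999 = 0.00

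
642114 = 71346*9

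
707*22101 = 15625407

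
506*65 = 32890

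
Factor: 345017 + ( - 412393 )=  - 67376 = - 2^4*4211^1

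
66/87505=6/7955  =  0.00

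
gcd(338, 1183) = 169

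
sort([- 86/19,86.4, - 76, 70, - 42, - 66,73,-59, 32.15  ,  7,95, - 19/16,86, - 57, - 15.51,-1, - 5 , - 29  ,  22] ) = [ - 76,-66, - 59, -57,-42, - 29, - 15.51 , - 5, - 86/19, - 19/16, - 1, 7,22, 32.15,70,73, 86,86.4,95] 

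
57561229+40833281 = 98394510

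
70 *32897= 2302790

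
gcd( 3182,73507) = 1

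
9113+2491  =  11604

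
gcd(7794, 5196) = 2598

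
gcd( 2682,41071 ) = 1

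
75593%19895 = 15908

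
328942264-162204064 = 166738200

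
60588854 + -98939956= - 38351102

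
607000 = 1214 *500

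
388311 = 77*5043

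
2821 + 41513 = 44334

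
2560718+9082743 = 11643461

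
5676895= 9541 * 595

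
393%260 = 133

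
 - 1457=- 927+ - 530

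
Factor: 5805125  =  5^3*46441^1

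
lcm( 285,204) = 19380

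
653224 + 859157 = 1512381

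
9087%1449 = 393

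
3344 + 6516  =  9860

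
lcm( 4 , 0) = 0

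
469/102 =469/102 = 4.60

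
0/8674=0 = 0.00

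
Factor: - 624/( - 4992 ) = 2^(- 3)= 1/8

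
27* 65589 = 1770903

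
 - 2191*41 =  - 89831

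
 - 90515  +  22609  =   - 67906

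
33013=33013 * 1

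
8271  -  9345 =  - 1074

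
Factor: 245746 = 2^1*19^1*29^1*223^1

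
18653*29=540937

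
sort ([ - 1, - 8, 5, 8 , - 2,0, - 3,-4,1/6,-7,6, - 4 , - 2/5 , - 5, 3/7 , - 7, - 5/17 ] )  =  [ - 8, - 7,  -  7,- 5, - 4, - 4, - 3, - 2 ,-1, - 2/5, - 5/17,  0, 1/6, 3/7,5, 6, 8 ]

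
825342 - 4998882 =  - 4173540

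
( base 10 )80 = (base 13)62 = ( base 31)2I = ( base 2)1010000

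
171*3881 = 663651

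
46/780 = 23/390=0.06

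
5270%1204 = 454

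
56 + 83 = 139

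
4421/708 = 6 +173/708= 6.24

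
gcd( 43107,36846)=3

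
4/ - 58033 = - 1  +  58029/58033 = -0.00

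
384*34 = 13056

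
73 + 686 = 759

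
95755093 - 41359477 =54395616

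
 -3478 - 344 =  - 3822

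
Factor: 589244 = 2^2*147311^1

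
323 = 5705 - 5382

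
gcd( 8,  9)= 1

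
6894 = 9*766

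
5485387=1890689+3594698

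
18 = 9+9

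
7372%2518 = 2336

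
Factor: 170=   2^1*  5^1*17^1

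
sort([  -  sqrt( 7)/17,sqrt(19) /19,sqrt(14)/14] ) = [ - sqrt (7 ) /17,sqrt(19 ) /19,sqrt ( 14)/14]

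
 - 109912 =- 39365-70547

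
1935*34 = 65790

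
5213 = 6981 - 1768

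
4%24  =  4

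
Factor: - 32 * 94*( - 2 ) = 6016=2^7 * 47^1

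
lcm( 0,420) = 0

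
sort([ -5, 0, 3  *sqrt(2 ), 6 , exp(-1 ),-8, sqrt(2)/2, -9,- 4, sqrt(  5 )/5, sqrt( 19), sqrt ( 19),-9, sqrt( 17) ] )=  [-9, - 9, -8, - 5, - 4,0,  exp( - 1) , sqrt ( 5)/5,sqrt( 2) /2,sqrt( 17 ), 3*sqrt( 2 ) , sqrt( 19), sqrt(19), 6 ]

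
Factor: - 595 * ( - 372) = 2^2*3^1*5^1*7^1 * 17^1 * 31^1 = 221340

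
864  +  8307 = 9171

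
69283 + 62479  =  131762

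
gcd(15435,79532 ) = 1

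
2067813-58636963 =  - 56569150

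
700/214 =350/107 = 3.27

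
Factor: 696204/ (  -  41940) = -5^( - 1 )* 83^1 = -83/5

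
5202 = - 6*( - 867)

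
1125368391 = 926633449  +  198734942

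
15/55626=5/18542= 0.00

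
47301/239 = 47301/239 = 197.91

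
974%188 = 34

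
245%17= 7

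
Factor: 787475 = 5^2*13^1*2423^1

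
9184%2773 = 865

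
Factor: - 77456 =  - 2^4* 47^1 * 103^1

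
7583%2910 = 1763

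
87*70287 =6114969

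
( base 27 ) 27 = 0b111101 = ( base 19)34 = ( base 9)67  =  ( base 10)61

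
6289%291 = 178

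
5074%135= 79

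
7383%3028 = 1327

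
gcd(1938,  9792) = 102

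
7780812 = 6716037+1064775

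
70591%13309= 4046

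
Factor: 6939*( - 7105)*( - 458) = 22580130510 = 2^1*3^3*5^1*7^2*29^1 *229^1 * 257^1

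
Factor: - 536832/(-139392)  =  2^1  *  11^ ( - 2 )*233^1  =  466/121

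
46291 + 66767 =113058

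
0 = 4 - 4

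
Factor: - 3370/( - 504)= 2^( - 2 )*3^( - 2 )*5^1*7^( - 1 ) * 337^1 = 1685/252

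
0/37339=0 = 0.00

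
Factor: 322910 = 2^1* 5^1 * 7^2 * 659^1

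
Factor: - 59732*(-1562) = 93301384 = 2^3*11^1 * 71^1*109^1 * 137^1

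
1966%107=40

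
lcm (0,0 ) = 0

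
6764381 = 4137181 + 2627200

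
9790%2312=542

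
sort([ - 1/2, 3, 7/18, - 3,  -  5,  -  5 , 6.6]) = [-5, - 5, - 3, - 1/2, 7/18, 3,  6.6 ] 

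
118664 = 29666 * 4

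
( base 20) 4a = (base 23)3l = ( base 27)39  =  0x5A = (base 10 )90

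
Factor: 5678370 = 2^1*3^3*5^1*21031^1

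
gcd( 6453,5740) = 1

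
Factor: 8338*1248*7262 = 2^7* 3^1*11^1*13^1 * 379^1*3631^1=75567093888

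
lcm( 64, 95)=6080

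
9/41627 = 9/41627 = 0.00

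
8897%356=353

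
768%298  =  172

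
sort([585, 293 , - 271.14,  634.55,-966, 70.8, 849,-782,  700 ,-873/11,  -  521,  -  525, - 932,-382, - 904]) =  [-966, - 932, - 904,-782, -525,  -  521 , - 382,-271.14,  -  873/11, 70.8, 293,585 , 634.55, 700,  849]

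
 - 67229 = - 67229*1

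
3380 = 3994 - 614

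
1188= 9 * 132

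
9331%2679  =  1294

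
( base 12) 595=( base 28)11L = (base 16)341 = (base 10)833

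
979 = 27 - - 952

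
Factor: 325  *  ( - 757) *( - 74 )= 18205850=2^1 * 5^2 * 13^1 *37^1 * 757^1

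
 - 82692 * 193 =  - 15959556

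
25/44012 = 25/44012 = 0.00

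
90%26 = 12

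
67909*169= 11476621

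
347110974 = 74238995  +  272871979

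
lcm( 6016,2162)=138368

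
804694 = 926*869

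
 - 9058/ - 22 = 4529/11  =  411.73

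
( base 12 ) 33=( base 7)54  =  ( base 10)39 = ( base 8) 47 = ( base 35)14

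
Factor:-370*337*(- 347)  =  43267430 = 2^1*5^1*37^1*337^1*347^1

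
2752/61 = 2752/61  =  45.11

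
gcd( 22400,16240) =560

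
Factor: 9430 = 2^1*5^1*23^1*41^1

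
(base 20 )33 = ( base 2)111111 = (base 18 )39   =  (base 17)3c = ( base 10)63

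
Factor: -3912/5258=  - 1956/2629 =- 2^2*3^1*11^( - 1 ) * 163^1*239^( - 1)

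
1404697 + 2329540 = 3734237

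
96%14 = 12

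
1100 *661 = 727100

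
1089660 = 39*27940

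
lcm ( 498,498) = 498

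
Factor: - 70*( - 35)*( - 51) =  - 2^1 * 3^1*5^2*7^2*17^1 = -124950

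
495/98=5+5/98 = 5.05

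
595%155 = 130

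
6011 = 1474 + 4537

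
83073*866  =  71941218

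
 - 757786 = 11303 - 769089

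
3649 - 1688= 1961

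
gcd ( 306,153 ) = 153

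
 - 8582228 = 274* ( -31322 )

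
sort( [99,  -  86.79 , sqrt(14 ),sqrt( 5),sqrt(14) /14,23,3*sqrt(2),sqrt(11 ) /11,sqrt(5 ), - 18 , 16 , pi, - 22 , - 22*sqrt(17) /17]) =[ - 86.79, - 22,-18, - 22*sqrt(17)/17,sqrt(14 )/14, sqrt ( 11)/11,sqrt(5), sqrt( 5 ),pi,  sqrt(14 ),3*sqrt( 2), 16,23,99] 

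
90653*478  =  43332134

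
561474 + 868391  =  1429865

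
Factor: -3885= - 3^1*5^1 *7^1*37^1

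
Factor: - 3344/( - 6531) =2^4*3^( - 1)*7^(- 1 )*11^1*19^1*311^(- 1 )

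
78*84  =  6552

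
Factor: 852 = 2^2 * 3^1*71^1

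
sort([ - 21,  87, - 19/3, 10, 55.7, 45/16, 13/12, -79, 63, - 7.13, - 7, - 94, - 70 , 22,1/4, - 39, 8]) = [ - 94, - 79,  -  70, - 39,- 21, - 7.13, - 7, - 19/3,1/4, 13/12, 45/16, 8, 10 , 22, 55.7,63, 87] 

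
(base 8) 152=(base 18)5G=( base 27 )3p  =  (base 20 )56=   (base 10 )106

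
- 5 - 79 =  - 84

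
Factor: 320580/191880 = 2^( - 1)*41^( - 1)*137^1= 137/82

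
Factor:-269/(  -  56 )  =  2^( - 3)*7^( - 1 )*269^1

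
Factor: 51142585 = 5^1*13^1*19^1*  41411^1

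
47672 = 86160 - 38488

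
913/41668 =83/3788 = 0.02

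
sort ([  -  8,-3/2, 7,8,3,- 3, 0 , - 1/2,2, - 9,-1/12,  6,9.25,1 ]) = [ - 9,- 8,-3,  -  3/2,  -  1/2, - 1/12,  0,1,2, 3,6,7,8,9.25 ] 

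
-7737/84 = -93  +  25/28 = - 92.11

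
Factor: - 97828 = -2^2* 37^1*661^1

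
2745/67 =40 + 65/67 =40.97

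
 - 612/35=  - 612/35 = - 17.49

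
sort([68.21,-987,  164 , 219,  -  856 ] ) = [  -  987,-856, 68.21,164,219]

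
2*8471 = 16942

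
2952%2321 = 631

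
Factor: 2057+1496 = 3553 =11^1*17^1*19^1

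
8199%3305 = 1589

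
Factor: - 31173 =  - 3^1*10391^1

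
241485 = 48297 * 5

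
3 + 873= 876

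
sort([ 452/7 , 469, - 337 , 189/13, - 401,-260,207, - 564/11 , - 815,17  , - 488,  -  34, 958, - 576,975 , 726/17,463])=[ - 815,-576, -488, - 401, -337, - 260, - 564/11,  -  34, 189/13 , 17, 726/17,452/7,207,463  ,  469, 958 , 975 ]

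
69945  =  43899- - 26046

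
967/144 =6 + 103/144  =  6.72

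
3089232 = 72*42906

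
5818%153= 4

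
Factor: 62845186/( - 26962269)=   -  2^1*3^ ( - 1 )*977^(  -  1) * 9199^(-1 )*31422593^1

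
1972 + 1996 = 3968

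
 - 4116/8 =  - 1029/2 = -  514.50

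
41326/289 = 142+288/289 = 143.00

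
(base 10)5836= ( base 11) 4426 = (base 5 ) 141321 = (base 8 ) 13314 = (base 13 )286C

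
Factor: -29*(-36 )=1044  =  2^2*3^2*29^1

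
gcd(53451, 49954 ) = 1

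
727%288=151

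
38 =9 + 29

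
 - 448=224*( - 2)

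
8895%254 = 5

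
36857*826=30443882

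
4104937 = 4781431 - 676494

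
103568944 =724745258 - 621176314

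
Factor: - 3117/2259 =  - 1039/753 = - 3^ ( - 1 )*251^( - 1)*1039^1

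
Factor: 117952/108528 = 2^2*3^( - 1)*7^( - 1)*17^ ( - 1 )*97^1 = 388/357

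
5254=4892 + 362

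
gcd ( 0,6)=6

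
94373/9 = 94373/9=10485.89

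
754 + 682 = 1436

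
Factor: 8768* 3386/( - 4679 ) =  - 29688448/4679 =- 2^7 * 137^1*1693^1*4679^( - 1 )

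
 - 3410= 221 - 3631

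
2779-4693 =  - 1914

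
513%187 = 139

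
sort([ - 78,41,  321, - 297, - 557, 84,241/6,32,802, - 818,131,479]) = [-818,  -  557,-297,-78,32, 241/6,41,84, 131,321,479,802 ] 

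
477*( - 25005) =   -  11927385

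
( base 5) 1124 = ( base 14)ba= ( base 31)59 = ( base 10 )164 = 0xA4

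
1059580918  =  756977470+302603448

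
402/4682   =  201/2341 = 0.09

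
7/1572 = 7/1572 = 0.00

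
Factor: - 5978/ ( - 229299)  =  2^1*3^(-1 )*7^1*179^( - 1 )  =  14/537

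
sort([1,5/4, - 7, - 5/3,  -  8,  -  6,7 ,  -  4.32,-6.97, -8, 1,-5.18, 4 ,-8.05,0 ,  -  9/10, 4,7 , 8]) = [ - 8.05, - 8,  -  8, - 7, - 6.97,  -  6,  -  5.18, - 4.32,-5/3, - 9/10, 0 , 1, 1,5/4, 4, 4,  7,7,8]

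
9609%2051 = 1405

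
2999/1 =2999 = 2999.00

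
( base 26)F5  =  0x18B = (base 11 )32a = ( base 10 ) 395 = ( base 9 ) 478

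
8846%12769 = 8846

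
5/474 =5/474 = 0.01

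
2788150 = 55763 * 50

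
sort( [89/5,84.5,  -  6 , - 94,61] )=[ - 94, - 6,89/5, 61, 84.5]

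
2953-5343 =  - 2390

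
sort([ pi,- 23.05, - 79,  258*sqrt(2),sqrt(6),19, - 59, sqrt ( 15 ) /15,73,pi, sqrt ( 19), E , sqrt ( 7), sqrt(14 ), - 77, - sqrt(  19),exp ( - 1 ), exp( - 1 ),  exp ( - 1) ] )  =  [ - 79,-77, - 59, - 23.05, - sqrt(19), sqrt( 15)/15, exp( - 1),  exp( - 1 ),exp(-1), sqrt( 6 ),sqrt (7), E, pi , pi,sqrt( 14), sqrt( 19) , 19, 73, 258*sqrt(2 ) ]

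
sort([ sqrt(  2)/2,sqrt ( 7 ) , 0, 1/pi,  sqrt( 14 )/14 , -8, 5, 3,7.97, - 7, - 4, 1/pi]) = [ - 8, - 7, - 4 , 0 , sqrt( 14 ) /14, 1/pi , 1/pi, sqrt( 2)/2,sqrt( 7) , 3,5,7.97]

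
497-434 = 63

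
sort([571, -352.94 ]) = [ - 352.94, 571]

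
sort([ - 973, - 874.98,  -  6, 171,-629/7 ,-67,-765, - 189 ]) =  [  -  973  ,  -  874.98, - 765,- 189,-629/7,- 67, - 6,  171 ] 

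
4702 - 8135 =-3433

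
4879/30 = 4879/30 = 162.63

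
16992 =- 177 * (-96) 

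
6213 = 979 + 5234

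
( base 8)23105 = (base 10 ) 9797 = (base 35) 7yw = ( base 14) 37db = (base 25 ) FGM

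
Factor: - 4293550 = - 2^1 * 5^2 *43^1 *1997^1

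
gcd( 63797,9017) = 1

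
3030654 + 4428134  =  7458788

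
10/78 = 5/39 = 0.13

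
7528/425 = 17 + 303/425 =17.71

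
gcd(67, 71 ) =1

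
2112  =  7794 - 5682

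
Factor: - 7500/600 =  - 2^( - 1)*5^2=   - 25/2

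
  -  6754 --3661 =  - 3093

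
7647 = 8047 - 400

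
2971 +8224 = 11195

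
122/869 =122/869 = 0.14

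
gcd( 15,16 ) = 1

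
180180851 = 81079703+99101148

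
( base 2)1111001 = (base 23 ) 56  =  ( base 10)121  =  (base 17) 72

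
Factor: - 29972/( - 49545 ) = 2^2*3^(  -  3)*5^ (-1) * 59^1*127^1*367^(-1)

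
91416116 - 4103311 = 87312805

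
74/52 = 37/26= 1.42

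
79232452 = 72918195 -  - 6314257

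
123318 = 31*3978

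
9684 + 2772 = 12456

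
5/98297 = 5/98297 = 0.00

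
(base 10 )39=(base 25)1E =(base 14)2B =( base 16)27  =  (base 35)14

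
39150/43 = 910 + 20/43 = 910.47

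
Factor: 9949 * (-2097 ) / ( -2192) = 2^(-4 ) * 3^2 * 137^ (- 1) * 233^1*9949^1= 20863053/2192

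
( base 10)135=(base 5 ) 1020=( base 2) 10000111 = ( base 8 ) 207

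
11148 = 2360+8788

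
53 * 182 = 9646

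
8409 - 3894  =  4515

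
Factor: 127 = 127^1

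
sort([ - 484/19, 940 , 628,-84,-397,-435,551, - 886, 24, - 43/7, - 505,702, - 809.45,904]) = [ - 886, - 809.45,-505,-435, - 397,- 84, - 484/19, - 43/7,24,551, 628, 702,  904, 940 ]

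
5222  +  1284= 6506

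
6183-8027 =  - 1844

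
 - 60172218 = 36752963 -96925181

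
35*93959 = 3288565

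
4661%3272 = 1389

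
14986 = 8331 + 6655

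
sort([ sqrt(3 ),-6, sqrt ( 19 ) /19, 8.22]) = [ - 6, sqrt ( 19 )/19,sqrt(3), 8.22 ]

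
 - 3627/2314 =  - 2 + 77/178=- 1.57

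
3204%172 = 108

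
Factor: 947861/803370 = 2^ (-1)*3^( - 1 )*5^(-1)*61^( - 1 )*439^ ( - 1 )* 947861^1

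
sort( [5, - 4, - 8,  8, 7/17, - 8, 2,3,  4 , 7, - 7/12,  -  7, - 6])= [ - 8,  -  8,-7 , - 6, - 4, - 7/12,7/17, 2,3, 4,  5,  7, 8 ]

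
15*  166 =2490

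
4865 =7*695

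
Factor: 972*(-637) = -619164 = - 2^2*3^5*7^2*13^1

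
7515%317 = 224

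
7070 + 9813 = 16883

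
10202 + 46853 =57055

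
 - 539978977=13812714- 553791691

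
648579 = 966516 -317937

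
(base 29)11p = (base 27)164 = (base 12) 627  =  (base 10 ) 895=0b1101111111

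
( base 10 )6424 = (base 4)1210120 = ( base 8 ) 14430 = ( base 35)58j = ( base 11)4910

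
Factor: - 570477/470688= - 2^ ( - 5 )*4903^( - 1 ) * 190159^1 = - 190159/156896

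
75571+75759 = 151330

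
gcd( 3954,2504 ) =2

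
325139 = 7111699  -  6786560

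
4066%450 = 16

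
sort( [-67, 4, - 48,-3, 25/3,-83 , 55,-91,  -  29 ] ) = [ - 91, -83, -67,-48,-29, - 3, 4,25/3, 55] 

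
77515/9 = 77515/9 = 8612.78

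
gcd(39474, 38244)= 6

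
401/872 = 401/872 =0.46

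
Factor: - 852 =-2^2*3^1* 71^1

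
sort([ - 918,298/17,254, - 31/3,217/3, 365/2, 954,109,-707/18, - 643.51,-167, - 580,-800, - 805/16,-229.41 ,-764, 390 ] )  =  [ - 918,-800, - 764 , - 643.51, -580,- 229.41,- 167, - 805/16,-707/18,  -  31/3,298/17,217/3,109,365/2,254, 390, 954 ]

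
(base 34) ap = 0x16D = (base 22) gd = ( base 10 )365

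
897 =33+864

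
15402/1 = 15402= 15402.00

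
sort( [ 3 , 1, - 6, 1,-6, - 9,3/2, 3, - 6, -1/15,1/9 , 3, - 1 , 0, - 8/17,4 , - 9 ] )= [ - 9, -9, - 6,  -  6, - 6, - 1, - 8/17,  -  1/15,0, 1/9,1,1,3/2, 3,3, 3, 4] 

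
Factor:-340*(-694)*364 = 85889440 = 2^5*5^1 *7^1*13^1*17^1*347^1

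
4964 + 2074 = 7038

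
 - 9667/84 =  - 116 + 11/12 = -115.08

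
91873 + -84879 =6994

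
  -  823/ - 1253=823/1253 = 0.66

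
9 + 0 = 9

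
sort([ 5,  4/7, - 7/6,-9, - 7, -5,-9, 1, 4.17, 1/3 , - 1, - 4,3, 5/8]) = [  -  9,-9,-7,-5, - 4,-7/6 , - 1 , 1/3, 4/7,  5/8,1,3,  4.17,5]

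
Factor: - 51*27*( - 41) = 3^4*17^1*41^1 = 56457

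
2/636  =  1/318 = 0.00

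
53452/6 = 8908 + 2/3 =8908.67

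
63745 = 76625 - 12880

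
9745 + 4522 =14267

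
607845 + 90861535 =91469380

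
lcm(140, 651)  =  13020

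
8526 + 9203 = 17729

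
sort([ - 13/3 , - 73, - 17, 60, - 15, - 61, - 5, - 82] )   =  [ -82, -73, - 61, - 17, - 15,- 5, - 13/3, 60]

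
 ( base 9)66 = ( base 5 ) 220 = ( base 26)28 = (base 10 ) 60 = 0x3C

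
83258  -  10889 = 72369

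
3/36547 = 3/36547 = 0.00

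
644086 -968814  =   - 324728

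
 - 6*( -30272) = 181632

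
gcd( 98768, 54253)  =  1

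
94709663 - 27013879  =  67695784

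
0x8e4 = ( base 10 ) 2276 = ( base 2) 100011100100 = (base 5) 33101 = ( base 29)2KE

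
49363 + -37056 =12307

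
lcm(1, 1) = 1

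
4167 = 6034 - 1867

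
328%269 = 59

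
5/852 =5/852 = 0.01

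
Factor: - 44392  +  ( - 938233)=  - 5^3*7^1*1123^1= - 982625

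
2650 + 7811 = 10461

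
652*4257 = 2775564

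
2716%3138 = 2716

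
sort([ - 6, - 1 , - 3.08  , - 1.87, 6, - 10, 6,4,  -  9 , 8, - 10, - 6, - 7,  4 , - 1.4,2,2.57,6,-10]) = [ - 10, - 10, - 10,- 9, - 7, - 6 , - 6, - 3.08  , - 1.87, - 1.4, - 1,2,2.57, 4,4,6,6, 6, 8]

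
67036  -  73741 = -6705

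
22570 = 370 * 61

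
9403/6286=9403/6286 = 1.50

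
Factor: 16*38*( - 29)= - 17632 = -2^5*19^1*29^1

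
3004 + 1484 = 4488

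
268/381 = 268/381 = 0.70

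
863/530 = 863/530 = 1.63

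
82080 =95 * 864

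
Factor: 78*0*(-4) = 0= 0^1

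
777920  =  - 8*( - 97240)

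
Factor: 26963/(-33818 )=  - 2^ ( - 1) * 37^ ( - 1 ) * 59^1 = -59/74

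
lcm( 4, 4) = 4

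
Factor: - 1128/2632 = -3^1*7^ ( - 1 ) = - 3/7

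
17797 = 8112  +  9685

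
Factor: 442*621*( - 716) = -2^3*3^3*13^1*17^1*23^1 * 179^1 = - 196529112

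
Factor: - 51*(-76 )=3876 = 2^2*3^1*17^1*19^1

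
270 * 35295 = 9529650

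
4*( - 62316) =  - 249264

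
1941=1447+494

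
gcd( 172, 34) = 2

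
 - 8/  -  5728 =1/716 = 0.00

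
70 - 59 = 11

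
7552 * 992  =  7491584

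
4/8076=1/2019 = 0.00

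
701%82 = 45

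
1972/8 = 493/2 = 246.50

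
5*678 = 3390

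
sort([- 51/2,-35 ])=[ - 35, - 51/2]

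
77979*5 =389895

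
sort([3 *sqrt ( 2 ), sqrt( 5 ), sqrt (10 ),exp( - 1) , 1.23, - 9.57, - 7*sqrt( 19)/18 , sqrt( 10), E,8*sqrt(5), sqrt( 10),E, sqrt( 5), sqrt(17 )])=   [-9.57 , - 7 * sqrt ( 19)/18,exp( - 1), 1.23 , sqrt( 5 ), sqrt( 5 ), E,E , sqrt(10),sqrt(10),sqrt( 10 ),sqrt(17 ),3*sqrt ( 2), 8*sqrt ( 5) ]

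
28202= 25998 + 2204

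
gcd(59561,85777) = 1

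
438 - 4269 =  - 3831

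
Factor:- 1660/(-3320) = 2^(  -  1) =1/2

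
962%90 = 62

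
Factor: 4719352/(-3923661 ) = - 2^3*3^( - 1)*7^( - 1)*11^1*53629^1 *186841^( - 1 )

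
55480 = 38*1460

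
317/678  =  317/678 = 0.47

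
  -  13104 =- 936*14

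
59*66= 3894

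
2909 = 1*2909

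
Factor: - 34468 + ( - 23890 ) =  - 2^1*29179^1 = - 58358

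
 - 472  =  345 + -817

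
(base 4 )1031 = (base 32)2D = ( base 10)77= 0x4d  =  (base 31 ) 2f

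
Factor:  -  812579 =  - 41^1 * 19819^1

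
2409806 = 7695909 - 5286103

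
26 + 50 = 76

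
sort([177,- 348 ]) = [ - 348, 177 ]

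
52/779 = 52/779  =  0.07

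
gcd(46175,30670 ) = 5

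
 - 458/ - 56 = 8 + 5/28 = 8.18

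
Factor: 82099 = 19^1*29^1 * 149^1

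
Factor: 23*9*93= 3^3*23^1*31^1 = 19251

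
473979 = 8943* 53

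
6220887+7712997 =13933884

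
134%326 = 134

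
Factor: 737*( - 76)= - 56012 = - 2^2*11^1 *19^1*67^1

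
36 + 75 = 111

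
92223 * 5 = 461115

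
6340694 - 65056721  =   - 58716027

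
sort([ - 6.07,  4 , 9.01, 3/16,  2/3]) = [ - 6.07, 3/16 , 2/3 , 4,  9.01]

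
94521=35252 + 59269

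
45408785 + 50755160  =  96163945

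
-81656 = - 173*472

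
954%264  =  162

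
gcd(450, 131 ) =1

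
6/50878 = 3/25439 = 0.00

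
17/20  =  17/20   =  0.85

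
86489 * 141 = 12194949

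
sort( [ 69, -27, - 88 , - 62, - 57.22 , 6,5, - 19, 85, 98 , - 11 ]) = [ - 88, - 62, - 57.22, - 27,  -  19  , - 11, 5,6,69,85, 98]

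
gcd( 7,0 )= 7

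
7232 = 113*64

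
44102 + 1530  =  45632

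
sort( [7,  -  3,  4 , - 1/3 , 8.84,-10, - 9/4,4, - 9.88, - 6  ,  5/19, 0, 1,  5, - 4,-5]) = [ - 10, - 9.88 , - 6, - 5, - 4,- 3, - 9/4, - 1/3, 0,5/19, 1,4, 4,5, 7, 8.84]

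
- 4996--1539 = -3457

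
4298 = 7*614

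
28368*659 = 18694512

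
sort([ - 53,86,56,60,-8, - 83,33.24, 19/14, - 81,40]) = [ - 83,- 81 , - 53, - 8,19/14,33.24,40,56,60,86] 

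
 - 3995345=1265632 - 5260977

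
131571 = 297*443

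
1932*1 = 1932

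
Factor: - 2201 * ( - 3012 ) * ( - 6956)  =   - 46114189872  =  - 2^4 * 3^1*31^1 * 37^1 *47^1*71^1*251^1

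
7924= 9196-1272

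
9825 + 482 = 10307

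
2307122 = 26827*86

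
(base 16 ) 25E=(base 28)LI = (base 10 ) 606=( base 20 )1A6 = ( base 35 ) HB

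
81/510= 27/170 = 0.16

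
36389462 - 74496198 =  - 38106736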